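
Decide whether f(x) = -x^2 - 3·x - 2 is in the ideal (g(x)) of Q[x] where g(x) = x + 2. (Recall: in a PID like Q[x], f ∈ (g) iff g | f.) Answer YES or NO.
YES

In Q[x] the ideal (g) consists of all multiples of g, so f ∈ (g) iff g | f, i.e. iff the remainder of f on division by g is 0. Divide f by g (g is monic, so eliminate the leading term of the running remainder at each step):
  leading term -x^2: subtract (-x)·g(x) = -x^2 - 2·x, leaving -x - 2
  leading term -x: subtract (-1)·g(x) = -x - 2, leaving 0
The remainder is 0, so f(x) = g(x) · h(x) with h(x) = -x - 1. Hence g | f, i.e. f ∈ (g).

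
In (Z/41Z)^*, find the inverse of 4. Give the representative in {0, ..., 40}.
Apply the extended Euclidean algorithm to (41, 4), tracking rows (r, s, t) with s·41 + t·4 = r. Each division r_prev = q·r_cur + r_new produces the new row as (previous row) − q·(current row):
  row A: (41, 1, 0)   [1·41 + 0·4 = 41]
  row B: (4, 0, 1)   [0·41 + 1·4 = 4]
  41 = 10·4 + 1   → row C = row A − 10·row B = (1, 1, −10)   [check: 1·41 − 10·4 = 1]
  4 = 4·1 + 0   → remainder 0, stop. gcd = 1 (last nonzero row C).
The gcd is 1, so 4 is invertible mod 41. The last nonzero row gives 1·41 − 10·4 = 1, so t = −10. So 4^(−1) ≡ −10 ≡ 31 (mod 41). Verify: 4 · 31 = 124 ≡ 1 (mod 41). ✓

Final answer: 4^(−1) ≡ 31 (mod 41)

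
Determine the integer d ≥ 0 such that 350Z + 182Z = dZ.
In the PID Z, (a, b) is generated by gcd(a, b). Compute gcd(350, 182) with the extended Euclidean algorithm, tracking rows (r, s, t) with s·350 + t·182 = r:
  row A: (350, 1, 0)   [1·350 + 0·182 = 350]
  row B: (182, 0, 1)   [0·350 + 1·182 = 182]
  350 = 1·182 + 168   → row C = row A − 1·row B = (168, 1, −1)   [check: 1·350 − 1·182 = 168]
  182 = 1·168 + 14   → row D = row B − 1·row C = (14, −1, 2)   [check: −1·350 + 2·182 = 14]
  168 = 12·14 + 0   → remainder 0, stop. gcd = 14 (last nonzero row D).
So gcd(350, 182) = 14, with Bézout identity −1·350 + 2·182 = 14. Containment (⊇): the Bézout identity exhibits 14 as an element of (350, 182), giving (14) ⊆ (350, 182). Containment (⊆): since 14 | 350 and 14 | 182 (350 = 14·25, 182 = 14·13), every Z-linear combination of 350 and 182 is divisible by 14, so (350, 182) ⊆ (14). Therefore (350, 182) = (14), d = 14.

Final answer: (350, 182) = (14); d = 14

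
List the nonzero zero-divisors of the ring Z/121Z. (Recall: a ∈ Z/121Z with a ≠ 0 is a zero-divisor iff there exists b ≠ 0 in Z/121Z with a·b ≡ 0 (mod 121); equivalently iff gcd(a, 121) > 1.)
nonzero zero-divisors of Z/121Z = {11, 22, 33, 44, 55, 66, 77, 88, 99, 110}

An element a ∈ Z/121Z (with a ≠ 0) is a zero-divisor iff gcd(a, 121) > 1 (because a is a unit precisely when gcd(a, n) = 1, and in Z/nZ every nonzero, non-unit element is a zero-divisor). Scan a = 1, ..., 120 and keep those with gcd(a, 121) > 1:
  gcd(11, 121) = 11, gcd(22, 121) = 11, gcd(33, 121) = 11, gcd(44, 121) = 11, gcd(55, 121) = 11, gcd(66, 121) = 11, gcd(77, 121) = 11, gcd(88, 121) = 11, gcd(99, 121) = 11, gcd(110, 121) = 11.
All other a ∈ {1, ..., 120} have gcd(a, 121) = 1 and are units. So the nonzero zero-divisors are exactly the 10 values of a appearing in this scan.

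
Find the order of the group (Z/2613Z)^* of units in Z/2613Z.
(Z/2613Z)^* consists of the classes a with gcd(a, 2613) = 1, so its order is φ(2613). φ is multiplicative, with φ(p^e) = p^e − p^(e−1). Factorise 2613 = 3 · 13 · 67. Then
  φ(2613) = (3 − 1) · (13 − 1) · (67 − 1) = 2 · 12 · 66 = 1584.
Thus |(Z/2613Z)^*| = 1584.

Final answer: |(Z/2613Z)^*| = 1584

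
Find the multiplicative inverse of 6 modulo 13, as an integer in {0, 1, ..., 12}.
Apply the extended Euclidean algorithm to (13, 6), tracking rows (r, s, t) with s·13 + t·6 = r. Each division r_prev = q·r_cur + r_new produces the new row as (previous row) − q·(current row):
  row A: (13, 1, 0)   [1·13 + 0·6 = 13]
  row B: (6, 0, 1)   [0·13 + 1·6 = 6]
  13 = 2·6 + 1   → row C = row A − 2·row B = (1, 1, −2)   [check: 1·13 − 2·6 = 1]
  6 = 6·1 + 0   → remainder 0, stop. gcd = 1 (last nonzero row C).
The gcd is 1, so 6 is invertible mod 13. The last nonzero row gives 1·13 − 2·6 = 1, so t = −2. So 6^(−1) ≡ −2 ≡ 11 (mod 13). Verify: 6 · 11 = 66 ≡ 1 (mod 13). ✓

Final answer: 6^(−1) ≡ 11 (mod 13)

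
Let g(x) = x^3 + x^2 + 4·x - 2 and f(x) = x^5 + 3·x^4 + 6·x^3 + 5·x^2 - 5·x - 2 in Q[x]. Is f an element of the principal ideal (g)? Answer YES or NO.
In Q[x] the ideal (g) consists of all multiples of g, so f ∈ (g) iff g | f, i.e. iff the remainder of f on division by g is 0. Divide f by g (g is monic, so eliminate the leading term of the running remainder at each step):
  leading term x^5: subtract (x^2)·g(x) = x^5 + x^4 + 4·x^3 - 2·x^2, leaving 2·x^4 + 2·x^3 + 7·x^2 - 5·x - 2
  leading term 2·x^4: subtract (2·x)·g(x) = 2·x^4 + 2·x^3 + 8·x^2 - 4·x, leaving -x^2 - x - 2
The remainder r(x) = -x^2 - x - 2 ≠ 0 (and deg r < deg g), so g ∤ f, i.e. f ∉ (g).

Final answer: NO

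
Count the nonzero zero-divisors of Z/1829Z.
In Z/1829Z each nonzero element is either a unit (gcd with 1829 is 1) or a zero-divisor (gcd > 1). The number of units is φ(1829): factorise 1829 = 31 · 59, so φ(1829) = (31 − 1) · (59 − 1) = 30 · 58 = 1740. The nonzero elements number 1829 − 1 = 1828. Hence the nonzero zero-divisors number 1828 − 1740 = 88.

Final answer: Z/1829Z has 88 nonzero zero-divisors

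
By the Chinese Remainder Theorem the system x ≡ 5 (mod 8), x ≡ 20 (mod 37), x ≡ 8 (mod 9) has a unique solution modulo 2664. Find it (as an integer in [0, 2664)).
The moduli 8, 37, 9 are pairwise coprime, so by the CRT there is a unique solution mod 8·37·9 = 2664.
Solve by successive substitution. Start with x ≡ 5 (mod 8).
  Combine with x ≡ 20 (mod 37): write x = 5 + 8·t and require 5 + 8·t ≡ 20 (mod 37), i.e. 8·t ≡ 20 − 5 ≡ 15 (mod 37). Since 8^(−1) ≡ 14 (mod 37), t ≡ 14·15 ≡ 25 (mod 37). So x ≡ 5 + 8·25 = 205 (mod 296).
  Combine with x ≡ 8 (mod 9): write x = 205 + 296·t and require 205 + 296·t ≡ 8 (mod 9), i.e. 296·t ≡ 8 − 205 ≡ 1 (mod 9). Since 296^(−1) ≡ 8 (mod 9) (296 ≡ 8 (mod 9)), t ≡ 8·1 ≡ 8 (mod 9). So x ≡ 205 + 296·8 = 2573 (mod 2664).
Unique solution in [0, 2664): x = 2573.

Final answer: x ≡ 2573 (mod 2664); the representative in [0, 2664) is 2573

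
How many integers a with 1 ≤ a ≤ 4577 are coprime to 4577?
4356

The number of a ∈ {1, ..., 4577} with gcd(a, 4577) = 1 is by definition Euler's totient φ(4577). φ is multiplicative, with φ(p^e) = p^e − p^(e−1). Factorise 4577 = 23 · 199. Then
  φ(4577) = (23 − 1) · (199 − 1) = 22 · 198 = 4356.
So there are 4356 such integers.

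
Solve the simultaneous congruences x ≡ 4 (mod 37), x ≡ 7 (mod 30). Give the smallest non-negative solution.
x ≡ 337 (mod 1110); the representative in [0, 1110) is 337

The moduli 37, 30 are pairwise coprime, so by the CRT there is a unique solution mod 37·30 = 1110.
Solve by successive substitution. Start with x ≡ 4 (mod 37).
  Combine with x ≡ 7 (mod 30): write x = 4 + 37·t and require 4 + 37·t ≡ 7 (mod 30), i.e. 37·t ≡ 7 − 4 ≡ 3 (mod 30). Since 37^(−1) ≡ 13 (mod 30) (37 ≡ 7 (mod 30)), t ≡ 13·3 ≡ 9 (mod 30). So x ≡ 4 + 37·9 = 337 (mod 1110).
Unique solution in [0, 1110): x = 337.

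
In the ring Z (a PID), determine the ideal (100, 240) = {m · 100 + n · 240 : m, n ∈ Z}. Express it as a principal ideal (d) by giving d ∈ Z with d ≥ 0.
(100, 240) = (20); d = 20

In the PID Z, (a, b) is generated by gcd(a, b). Compute gcd(240, 100) with the extended Euclidean algorithm, tracking rows (r, s, t) with s·240 + t·100 = r:
  row A: (240, 1, 0)   [1·240 + 0·100 = 240]
  row B: (100, 0, 1)   [0·240 + 1·100 = 100]
  240 = 2·100 + 40   → row C = row A − 2·row B = (40, 1, −2)   [check: 1·240 − 2·100 = 40]
  100 = 2·40 + 20   → row D = row B − 2·row C = (20, −2, 5)   [check: −2·240 + 5·100 = 20]
  40 = 2·20 + 0   → remainder 0, stop. gcd = 20 (last nonzero row D).
So gcd(100, 240) = 20, with Bézout identity −2·240 + 5·100 = 20. Containment (⊇): the Bézout identity exhibits 20 as an element of (100, 240), giving (20) ⊆ (100, 240). Containment (⊆): since 20 | 100 and 20 | 240 (100 = 20·5, 240 = 20·12), every Z-linear combination of 100 and 240 is divisible by 20, so (100, 240) ⊆ (20). Therefore (100, 240) = (20), d = 20.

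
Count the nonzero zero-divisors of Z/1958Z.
In Z/1958Z each nonzero element is either a unit (gcd with 1958 is 1) or a zero-divisor (gcd > 1). The number of units is φ(1958): factorise 1958 = 2 · 11 · 89, so φ(1958) = (2 − 1) · (11 − 1) · (89 − 1) = 1 · 10 · 88 = 880. The nonzero elements number 1958 − 1 = 1957. Hence the nonzero zero-divisors number 1957 − 880 = 1077.

Final answer: Z/1958Z has 1077 nonzero zero-divisors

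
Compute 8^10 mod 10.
4

Use repeated squaring. Binary(10) = 1010. Walk through the bits of the exponent 10 left-to-right: at each bit after the leading one, square the running value, then multiply by 8 if the bit is 1 (always reducing mod 10):
  bit 1 = 1 (leading): start with 8.
  bit 2 = 0: square 8^2 = 64 ≡ 4 (mod 10).
  bit 3 = 1: square 4^2 = 16 ≡ 6; bit is 1, so multiply 6·8 = 48 ≡ 8 (mod 10).
  bit 4 = 0: square 8^2 = 64 ≡ 4 (mod 10).
Final value: 8^10 ≡ 4 (mod 10).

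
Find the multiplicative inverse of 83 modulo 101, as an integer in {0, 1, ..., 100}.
Apply the extended Euclidean algorithm to (101, 83), tracking rows (r, s, t) with s·101 + t·83 = r. Each division r_prev = q·r_cur + r_new produces the new row as (previous row) − q·(current row):
  row A: (101, 1, 0)   [1·101 + 0·83 = 101]
  row B: (83, 0, 1)   [0·101 + 1·83 = 83]
  101 = 1·83 + 18   → row C = row A − 1·row B = (18, 1, −1)   [check: 1·101 − 1·83 = 18]
  83 = 4·18 + 11   → row D = row B − 4·row C = (11, −4, 5)   [check: −4·101 + 5·83 = 11]
  18 = 1·11 + 7   → row E = row C − 1·row D = (7, 5, −6)   [check: 5·101 − 6·83 = 7]
  11 = 1·7 + 4   → row F = row D − 1·row E = (4, −9, 11)   [check: −9·101 + 11·83 = 4]
  7 = 1·4 + 3   → row G = row E − 1·row F = (3, 14, −17)   [check: 14·101 − 17·83 = 3]
  4 = 1·3 + 1   → row H = row F − 1·row G = (1, −23, 28)   [check: −23·101 + 28·83 = 1]
  3 = 3·1 + 0   → remainder 0, stop. gcd = 1 (last nonzero row H).
The gcd is 1, so 83 is invertible mod 101. The last nonzero row gives −23·101 + 28·83 = 1, so t = 28. So 83^(−1) ≡ 28 (mod 101). Verify: 83 · 28 = 2324 ≡ 1 (mod 101). ✓

Final answer: 83^(−1) ≡ 28 (mod 101)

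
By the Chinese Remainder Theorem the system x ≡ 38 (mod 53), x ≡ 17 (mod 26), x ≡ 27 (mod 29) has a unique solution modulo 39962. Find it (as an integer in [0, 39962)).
x ≡ 38887 (mod 39962); the representative in [0, 39962) is 38887

The moduli 53, 26, 29 are pairwise coprime, so by the CRT there is a unique solution mod 53·26·29 = 39962.
Solve by successive substitution. Start with x ≡ 38 (mod 53).
  Combine with x ≡ 17 (mod 26): write x = 38 + 53·t and require 38 + 53·t ≡ 17 (mod 26), i.e. 53·t ≡ 17 − 38 ≡ 5 (mod 26). Since 53^(−1) ≡ 1 (mod 26) (53 ≡ 1 (mod 26)), t ≡ 1·5 ≡ 5 (mod 26). So x ≡ 38 + 53·5 = 303 (mod 1378).
  Combine with x ≡ 27 (mod 29): write x = 303 + 1378·t and require 303 + 1378·t ≡ 27 (mod 29), i.e. 1378·t ≡ 27 − 303 ≡ 14 (mod 29). Since 1378^(−1) ≡ 2 (mod 29) (1378 ≡ 15 (mod 29)), t ≡ 2·14 ≡ 28 (mod 29). So x ≡ 303 + 1378·28 = 38887 (mod 39962).
Unique solution in [0, 39962): x = 38887.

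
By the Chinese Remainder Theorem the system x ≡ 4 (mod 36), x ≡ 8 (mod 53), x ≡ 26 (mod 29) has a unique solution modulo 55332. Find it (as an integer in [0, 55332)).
x ≡ 25024 (mod 55332); the representative in [0, 55332) is 25024

The moduli 36, 53, 29 are pairwise coprime, so by the CRT there is a unique solution mod 36·53·29 = 55332.
Solve by successive substitution. Start with x ≡ 4 (mod 36).
  Combine with x ≡ 8 (mod 53): write x = 4 + 36·t and require 4 + 36·t ≡ 8 (mod 53), i.e. 36·t ≡ 8 − 4 ≡ 4 (mod 53). Since 36^(−1) ≡ 28 (mod 53), t ≡ 28·4 ≡ 6 (mod 53). So x ≡ 4 + 36·6 = 220 (mod 1908).
  Combine with x ≡ 26 (mod 29): write x = 220 + 1908·t and require 220 + 1908·t ≡ 26 (mod 29), i.e. 1908·t ≡ 26 − 220 ≡ 9 (mod 29). Since 1908^(−1) ≡ 24 (mod 29) (1908 ≡ 23 (mod 29)), t ≡ 24·9 ≡ 13 (mod 29). So x ≡ 220 + 1908·13 = 25024 (mod 55332).
Unique solution in [0, 55332): x = 25024.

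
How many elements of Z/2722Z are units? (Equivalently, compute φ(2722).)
Z/2722Z has φ(2722) = 1360 units

An element a ∈ Z/2722Z is a unit iff gcd(a, 2722) = 1, so the number of units is φ(2722). φ is multiplicative, with φ(p^e) = p^e − p^(e−1). Factorise 2722 = 2 · 1361. Then
  φ(2722) = (2 − 1) · (1361 − 1) = 1 · 1360 = 1360.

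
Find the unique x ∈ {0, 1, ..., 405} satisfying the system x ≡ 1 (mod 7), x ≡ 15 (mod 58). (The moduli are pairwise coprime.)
The moduli 7, 58 are pairwise coprime, so by the CRT there is a unique solution mod 7·58 = 406.
Solve by successive substitution. Start with x ≡ 1 (mod 7).
  Combine with x ≡ 15 (mod 58): write x = 1 + 7·t and require 1 + 7·t ≡ 15 (mod 58), i.e. 7·t ≡ 15 − 1 ≡ 14 (mod 58). Since 7^(−1) ≡ 25 (mod 58), t ≡ 25·14 ≡ 2 (mod 58). So x ≡ 1 + 7·2 = 15 (mod 406).
Unique solution in [0, 406): x = 15.

Final answer: x ≡ 15 (mod 406); the representative in [0, 406) is 15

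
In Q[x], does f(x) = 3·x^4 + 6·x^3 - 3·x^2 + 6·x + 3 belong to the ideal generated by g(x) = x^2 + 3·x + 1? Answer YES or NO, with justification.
In Q[x] the ideal (g) consists of all multiples of g, so f ∈ (g) iff g | f, i.e. iff the remainder of f on division by g is 0. Divide f by g (g is monic, so eliminate the leading term of the running remainder at each step):
  leading term 3·x^4: subtract (3·x^2)·g(x) = 3·x^4 + 9·x^3 + 3·x^2, leaving -3·x^3 - 6·x^2 + 6·x + 3
  leading term -3·x^3: subtract (-3·x)·g(x) = -3·x^3 - 9·x^2 - 3·x, leaving 3·x^2 + 9·x + 3
  leading term 3·x^2: subtract (3)·g(x) = 3·x^2 + 9·x + 3, leaving 0
The remainder is 0, so f(x) = g(x) · h(x) with h(x) = 3·x^2 - 3·x + 3. Hence g | f, i.e. f ∈ (g).

Final answer: YES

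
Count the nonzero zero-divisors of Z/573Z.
In Z/573Z each nonzero element is either a unit (gcd with 573 is 1) or a zero-divisor (gcd > 1). The number of units is φ(573): factorise 573 = 3 · 191, so φ(573) = (3 − 1) · (191 − 1) = 2 · 190 = 380. The nonzero elements number 573 − 1 = 572. Hence the nonzero zero-divisors number 572 − 380 = 192.

Final answer: Z/573Z has 192 nonzero zero-divisors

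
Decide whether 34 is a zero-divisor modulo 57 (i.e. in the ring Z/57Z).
NO

gcd(34, 57) = 1, so 34 is a unit in Z/57Z (it has a multiplicative inverse). A unit cannot be a zero-divisor: if 34·b ≡ 0 then multiplying both sides by 34^(−1) gives b ≡ 0. So 34 is not a zero-divisor.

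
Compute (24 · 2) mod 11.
4

Reduce the factors first: 24 ≡ 2 (mod 11), so 24 · 2 ≡ 2 · 2 (mod 11). 2 · 2 = 4. Dividing by 11: 4 = 0·11 + 4. So (24 · 2) mod 11 = 4.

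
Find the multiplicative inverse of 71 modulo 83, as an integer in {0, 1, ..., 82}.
71^(−1) ≡ 76 (mod 83)

Apply the extended Euclidean algorithm to (83, 71), tracking rows (r, s, t) with s·83 + t·71 = r. Each division r_prev = q·r_cur + r_new produces the new row as (previous row) − q·(current row):
  row A: (83, 1, 0)   [1·83 + 0·71 = 83]
  row B: (71, 0, 1)   [0·83 + 1·71 = 71]
  83 = 1·71 + 12   → row C = row A − 1·row B = (12, 1, −1)   [check: 1·83 − 1·71 = 12]
  71 = 5·12 + 11   → row D = row B − 5·row C = (11, −5, 6)   [check: −5·83 + 6·71 = 11]
  12 = 1·11 + 1   → row E = row C − 1·row D = (1, 6, −7)   [check: 6·83 − 7·71 = 1]
  11 = 11·1 + 0   → remainder 0, stop. gcd = 1 (last nonzero row E).
The gcd is 1, so 71 is invertible mod 83. The last nonzero row gives 6·83 − 7·71 = 1, so t = −7. So 71^(−1) ≡ −7 ≡ 76 (mod 83). Verify: 71 · 76 = 5396 ≡ 1 (mod 83). ✓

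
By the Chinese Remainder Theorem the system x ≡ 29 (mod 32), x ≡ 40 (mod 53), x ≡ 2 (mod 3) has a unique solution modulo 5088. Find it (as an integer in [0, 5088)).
x ≡ 3485 (mod 5088); the representative in [0, 5088) is 3485

The moduli 32, 53, 3 are pairwise coprime, so by the CRT there is a unique solution mod 32·53·3 = 5088.
Solve by successive substitution. Start with x ≡ 29 (mod 32).
  Combine with x ≡ 40 (mod 53): write x = 29 + 32·t and require 29 + 32·t ≡ 40 (mod 53), i.e. 32·t ≡ 40 − 29 ≡ 11 (mod 53). Since 32^(−1) ≡ 5 (mod 53), t ≡ 5·11 ≡ 2 (mod 53). So x ≡ 29 + 32·2 = 93 (mod 1696).
  Combine with x ≡ 2 (mod 3): write x = 93 + 1696·t and require 93 + 1696·t ≡ 2 (mod 3), i.e. 1696·t ≡ 2 − 93 ≡ 2 (mod 3). Since 1696^(−1) ≡ 1 (mod 3) (1696 ≡ 1 (mod 3)), t ≡ 1·2 ≡ 2 (mod 3). So x ≡ 93 + 1696·2 = 3485 (mod 5088).
Unique solution in [0, 5088): x = 3485.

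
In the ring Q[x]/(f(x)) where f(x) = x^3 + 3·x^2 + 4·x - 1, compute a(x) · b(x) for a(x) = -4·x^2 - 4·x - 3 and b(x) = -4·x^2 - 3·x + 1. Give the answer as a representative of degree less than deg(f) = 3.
a · b ≡ 16·x^2 + 101·x - 23 (mod f(x))

First multiply in Q[x] without reducing: a · b = 16·x^4 + 28·x^3 + 20·x^2 + 5·x - 3. Now divide by f(x) = x^3 + 3·x^2 + 4·x - 1, eliminating the leading term at each step:
  leading term 16·x^4: subtract (16·x)·f(x) = 16·x^4 + 48·x^3 + 64·x^2 - 16·x, leaving -20·x^3 - 44·x^2 + 21·x - 3
  leading term -20·x^3: subtract (-20)·f(x) = -20·x^3 - 60·x^2 - 80·x + 20, leaving 16·x^2 + 101·x - 23
The degree is now < 3, so this is the remainder. Hence a · b ≡ 16·x^2 + 101·x - 23 in Q[x]/(f).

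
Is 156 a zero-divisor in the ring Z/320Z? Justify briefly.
gcd(156, 320) = 4 > 1, so 156 is not a unit in Z/320Z. In Z/nZ every nonzero non-unit is a zero-divisor: explicitly, take b = 320/gcd = 80 ≠ 0 (mod 320); then 156·80 = 12480 = 39·320, i.e. 156·80 ≡ 0 (mod 320). So 156 is a zero-divisor.

Final answer: YES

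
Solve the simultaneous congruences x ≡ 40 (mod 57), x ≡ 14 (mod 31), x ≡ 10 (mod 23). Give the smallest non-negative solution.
x ≡ 38857 (mod 40641); the representative in [0, 40641) is 38857

The moduli 57, 31, 23 are pairwise coprime, so by the CRT there is a unique solution mod 57·31·23 = 40641.
Solve by successive substitution. Start with x ≡ 40 (mod 57).
  Combine with x ≡ 14 (mod 31): write x = 40 + 57·t and require 40 + 57·t ≡ 14 (mod 31), i.e. 57·t ≡ 14 − 40 ≡ 5 (mod 31). Since 57^(−1) ≡ 6 (mod 31) (57 ≡ 26 (mod 31)), t ≡ 6·5 ≡ 30 (mod 31). So x ≡ 40 + 57·30 = 1750 (mod 1767).
  Combine with x ≡ 10 (mod 23): write x = 1750 + 1767·t and require 1750 + 1767·t ≡ 10 (mod 23), i.e. 1767·t ≡ 10 − 1750 ≡ 8 (mod 23). Since 1767^(−1) ≡ 17 (mod 23) (1767 ≡ 19 (mod 23)), t ≡ 17·8 ≡ 21 (mod 23). So x ≡ 1750 + 1767·21 = 38857 (mod 40641).
Unique solution in [0, 40641): x = 38857.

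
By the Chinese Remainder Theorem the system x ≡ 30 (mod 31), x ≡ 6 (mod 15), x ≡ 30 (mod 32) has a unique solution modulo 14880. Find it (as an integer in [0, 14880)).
The moduli 31, 15, 32 are pairwise coprime, so by the CRT there is a unique solution mod 31·15·32 = 14880.
Solve by successive substitution. Start with x ≡ 30 (mod 31).
  Combine with x ≡ 6 (mod 15): write x = 30 + 31·t and require 30 + 31·t ≡ 6 (mod 15), i.e. 31·t ≡ 6 − 30 ≡ 6 (mod 15). Since 31^(−1) ≡ 1 (mod 15) (31 ≡ 1 (mod 15)), t ≡ 1·6 ≡ 6 (mod 15). So x ≡ 30 + 31·6 = 216 (mod 465).
  Combine with x ≡ 30 (mod 32): write x = 216 + 465·t and require 216 + 465·t ≡ 30 (mod 32), i.e. 465·t ≡ 30 − 216 ≡ 6 (mod 32). Since 465^(−1) ≡ 17 (mod 32) (465 ≡ 17 (mod 32)), t ≡ 17·6 ≡ 6 (mod 32). So x ≡ 216 + 465·6 = 3006 (mod 14880).
Unique solution in [0, 14880): x = 3006.

Final answer: x ≡ 3006 (mod 14880); the representative in [0, 14880) is 3006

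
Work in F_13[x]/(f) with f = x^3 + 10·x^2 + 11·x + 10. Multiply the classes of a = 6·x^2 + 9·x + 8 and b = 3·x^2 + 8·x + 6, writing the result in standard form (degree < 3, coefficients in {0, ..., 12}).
a · b ≡ 9·x^2 + x + 6 (mod f(x))

Multiply as integer polynomials: a · b = 18·x^4 + 75·x^3 + 132·x^2 + 118·x + 48. Reducing coefficients mod 13: a · b ≡ 5·x^4 + 10·x^3 + 2·x^2 + x + 9. Now divide by f(x) = x^3 + 10·x^2 + 11·x + 10 in F_13[x], eliminating the leading term at each step:
  leading term 5·x^4: subtract (5·x)·f(x) = 5·x^4 + 11·x^3 + 3·x^2 + 11·x, leaving 12·x^3 + 12·x^2 + 3·x + 9 (coefficients mod 13)
  leading term 12·x^3: subtract (12)·f(x) = 12·x^3 + 3·x^2 + 2·x + 3, leaving 9·x^2 + x + 6 (coefficients mod 13)
The degree is now < 3, so this is the remainder. Hence a · b ≡ 9·x^2 + x + 6 in F_13[x]/(f).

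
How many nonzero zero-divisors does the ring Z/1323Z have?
Z/1323Z has 566 nonzero zero-divisors

In Z/1323Z each nonzero element is either a unit (gcd with 1323 is 1) or a zero-divisor (gcd > 1). The number of units is φ(1323): factorise 1323 = 3^3 · 7^2, so φ(1323) = (3^3 − 3^2) · (7^2 − 7^1) = 18 · 42 = 756. The nonzero elements number 1323 − 1 = 1322. Hence the nonzero zero-divisors number 1322 − 756 = 566.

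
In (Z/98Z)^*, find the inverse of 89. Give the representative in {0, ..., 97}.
Apply the extended Euclidean algorithm to (98, 89), tracking rows (r, s, t) with s·98 + t·89 = r. Each division r_prev = q·r_cur + r_new produces the new row as (previous row) − q·(current row):
  row A: (98, 1, 0)   [1·98 + 0·89 = 98]
  row B: (89, 0, 1)   [0·98 + 1·89 = 89]
  98 = 1·89 + 9   → row C = row A − 1·row B = (9, 1, −1)   [check: 1·98 − 1·89 = 9]
  89 = 9·9 + 8   → row D = row B − 9·row C = (8, −9, 10)   [check: −9·98 + 10·89 = 8]
  9 = 1·8 + 1   → row E = row C − 1·row D = (1, 10, −11)   [check: 10·98 − 11·89 = 1]
  8 = 8·1 + 0   → remainder 0, stop. gcd = 1 (last nonzero row E).
The gcd is 1, so 89 is invertible mod 98. The last nonzero row gives 10·98 − 11·89 = 1, so t = −11. So 89^(−1) ≡ −11 ≡ 87 (mod 98). Verify: 89 · 87 = 7743 ≡ 1 (mod 98). ✓

Final answer: 89^(−1) ≡ 87 (mod 98)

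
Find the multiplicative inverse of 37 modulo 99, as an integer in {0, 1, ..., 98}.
37^(−1) ≡ 91 (mod 99)

Apply the extended Euclidean algorithm to (99, 37), tracking rows (r, s, t) with s·99 + t·37 = r. Each division r_prev = q·r_cur + r_new produces the new row as (previous row) − q·(current row):
  row A: (99, 1, 0)   [1·99 + 0·37 = 99]
  row B: (37, 0, 1)   [0·99 + 1·37 = 37]
  99 = 2·37 + 25   → row C = row A − 2·row B = (25, 1, −2)   [check: 1·99 − 2·37 = 25]
  37 = 1·25 + 12   → row D = row B − 1·row C = (12, −1, 3)   [check: −1·99 + 3·37 = 12]
  25 = 2·12 + 1   → row E = row C − 2·row D = (1, 3, −8)   [check: 3·99 − 8·37 = 1]
  12 = 12·1 + 0   → remainder 0, stop. gcd = 1 (last nonzero row E).
The gcd is 1, so 37 is invertible mod 99. The last nonzero row gives 3·99 − 8·37 = 1, so t = −8. So 37^(−1) ≡ −8 ≡ 91 (mod 99). Verify: 37 · 91 = 3367 ≡ 1 (mod 99). ✓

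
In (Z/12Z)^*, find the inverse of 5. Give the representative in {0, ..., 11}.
Apply the extended Euclidean algorithm to (12, 5), tracking rows (r, s, t) with s·12 + t·5 = r. Each division r_prev = q·r_cur + r_new produces the new row as (previous row) − q·(current row):
  row A: (12, 1, 0)   [1·12 + 0·5 = 12]
  row B: (5, 0, 1)   [0·12 + 1·5 = 5]
  12 = 2·5 + 2   → row C = row A − 2·row B = (2, 1, −2)   [check: 1·12 − 2·5 = 2]
  5 = 2·2 + 1   → row D = row B − 2·row C = (1, −2, 5)   [check: −2·12 + 5·5 = 1]
  2 = 2·1 + 0   → remainder 0, stop. gcd = 1 (last nonzero row D).
The gcd is 1, so 5 is invertible mod 12. The last nonzero row gives −2·12 + 5·5 = 1, so t = 5. So 5^(−1) ≡ 5 (mod 12). Verify: 5 · 5 = 25 ≡ 1 (mod 12). ✓

Final answer: 5^(−1) ≡ 5 (mod 12)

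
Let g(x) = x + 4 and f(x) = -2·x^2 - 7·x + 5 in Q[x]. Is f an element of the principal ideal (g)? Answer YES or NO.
In Q[x] the ideal (g) consists of all multiples of g, so f ∈ (g) iff g | f, i.e. iff the remainder of f on division by g is 0. Divide f by g (g is monic, so eliminate the leading term of the running remainder at each step):
  leading term -2·x^2: subtract (-2·x)·g(x) = -2·x^2 - 8·x, leaving x + 5
  leading term x: subtract (1)·g(x) = x + 4, leaving 1
The remainder r(x) = 1 ≠ 0 (and deg r < deg g), so g ∤ f, i.e. f ∉ (g).

Final answer: NO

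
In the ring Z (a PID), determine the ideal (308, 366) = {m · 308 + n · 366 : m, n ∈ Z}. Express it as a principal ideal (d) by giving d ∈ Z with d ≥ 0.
In the PID Z, (a, b) is generated by gcd(a, b). Compute gcd(366, 308) with the extended Euclidean algorithm, tracking rows (r, s, t) with s·366 + t·308 = r:
  row A: (366, 1, 0)   [1·366 + 0·308 = 366]
  row B: (308, 0, 1)   [0·366 + 1·308 = 308]
  366 = 1·308 + 58   → row C = row A − 1·row B = (58, 1, −1)   [check: 1·366 − 1·308 = 58]
  308 = 5·58 + 18   → row D = row B − 5·row C = (18, −5, 6)   [check: −5·366 + 6·308 = 18]
  58 = 3·18 + 4   → row E = row C − 3·row D = (4, 16, −19)   [check: 16·366 − 19·308 = 4]
  18 = 4·4 + 2   → row F = row D − 4·row E = (2, −69, 82)   [check: −69·366 + 82·308 = 2]
  4 = 2·2 + 0   → remainder 0, stop. gcd = 2 (last nonzero row F).
So gcd(308, 366) = 2, with Bézout identity −69·366 + 82·308 = 2. Containment (⊇): the Bézout identity exhibits 2 as an element of (308, 366), giving (2) ⊆ (308, 366). Containment (⊆): since 2 | 308 and 2 | 366 (308 = 2·154, 366 = 2·183), every Z-linear combination of 308 and 366 is divisible by 2, so (308, 366) ⊆ (2). Therefore (308, 366) = (2), d = 2.

Final answer: (308, 366) = (2); d = 2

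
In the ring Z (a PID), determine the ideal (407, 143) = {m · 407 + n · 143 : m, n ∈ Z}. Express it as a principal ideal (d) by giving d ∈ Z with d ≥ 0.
In the PID Z, (a, b) is generated by gcd(a, b). Compute gcd(407, 143) with the extended Euclidean algorithm, tracking rows (r, s, t) with s·407 + t·143 = r:
  row A: (407, 1, 0)   [1·407 + 0·143 = 407]
  row B: (143, 0, 1)   [0·407 + 1·143 = 143]
  407 = 2·143 + 121   → row C = row A − 2·row B = (121, 1, −2)   [check: 1·407 − 2·143 = 121]
  143 = 1·121 + 22   → row D = row B − 1·row C = (22, −1, 3)   [check: −1·407 + 3·143 = 22]
  121 = 5·22 + 11   → row E = row C − 5·row D = (11, 6, −17)   [check: 6·407 − 17·143 = 11]
  22 = 2·11 + 0   → remainder 0, stop. gcd = 11 (last nonzero row E).
So gcd(407, 143) = 11, with Bézout identity 6·407 − 17·143 = 11. Containment (⊇): the Bézout identity exhibits 11 as an element of (407, 143), giving (11) ⊆ (407, 143). Containment (⊆): since 11 | 407 and 11 | 143 (407 = 11·37, 143 = 11·13), every Z-linear combination of 407 and 143 is divisible by 11, so (407, 143) ⊆ (11). Therefore (407, 143) = (11), d = 11.

Final answer: (407, 143) = (11); d = 11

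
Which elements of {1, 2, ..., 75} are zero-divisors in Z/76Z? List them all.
An element a ∈ Z/76Z (with a ≠ 0) is a zero-divisor iff gcd(a, 76) > 1 (because a is a unit precisely when gcd(a, n) = 1, and in Z/nZ every nonzero, non-unit element is a zero-divisor). Scan a = 1, ..., 75 and keep those with gcd(a, 76) > 1:
  gcd(2, 76) = 2, gcd(4, 76) = 4, gcd(6, 76) = 2, gcd(8, 76) = 4, gcd(10, 76) = 2, gcd(12, 76) = 4, gcd(14, 76) = 2, gcd(16, 76) = 4, gcd(18, 76) = 2, gcd(19, 76) = 19, gcd(20, 76) = 4, gcd(22, 76) = 2, gcd(24, 76) = 4, gcd(26, 76) = 2, gcd(28, 76) = 4, gcd(30, 76) = 2, gcd(32, 76) = 4, gcd(34, 76) = 2, gcd(36, 76) = 4, gcd(38, 76) = 38, gcd(40, 76) = 4, gcd(42, 76) = 2, gcd(44, 76) = 4, gcd(46, 76) = 2, gcd(48, 76) = 4, gcd(50, 76) = 2, gcd(52, 76) = 4, gcd(54, 76) = 2, gcd(56, 76) = 4, gcd(57, 76) = 19, gcd(58, 76) = 2, gcd(60, 76) = 4, gcd(62, 76) = 2, gcd(64, 76) = 4, gcd(66, 76) = 2, gcd(68, 76) = 4, gcd(70, 76) = 2, gcd(72, 76) = 4, gcd(74, 76) = 2.
All other a ∈ {1, ..., 75} have gcd(a, 76) = 1 and are units. So the nonzero zero-divisors are exactly the 39 values of a appearing in this scan.

Final answer: nonzero zero-divisors of Z/76Z = {2, 4, 6, 8, 10, 12, 14, 16, 18, 19, 20, 22, 24, 26, 28, 30, 32, 34, 36, 38, 40, 42, 44, 46, 48, 50, 52, 54, 56, 57, 58, 60, 62, 64, 66, 68, 70, 72, 74}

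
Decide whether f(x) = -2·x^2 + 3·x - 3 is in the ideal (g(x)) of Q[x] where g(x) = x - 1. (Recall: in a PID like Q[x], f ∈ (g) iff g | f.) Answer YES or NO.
NO

In Q[x] the ideal (g) consists of all multiples of g, so f ∈ (g) iff g | f, i.e. iff the remainder of f on division by g is 0. Divide f by g (g is monic, so eliminate the leading term of the running remainder at each step):
  leading term -2·x^2: subtract (-2·x)·g(x) = -2·x^2 + 2·x, leaving x - 3
  leading term x: subtract (1)·g(x) = x - 1, leaving -2
The remainder r(x) = -2 ≠ 0 (and deg r < deg g), so g ∤ f, i.e. f ∉ (g).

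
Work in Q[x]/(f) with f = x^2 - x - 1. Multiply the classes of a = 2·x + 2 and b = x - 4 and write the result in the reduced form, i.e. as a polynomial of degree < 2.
First multiply in Q[x] without reducing: a · b = 2·x^2 - 6·x - 8. Now divide by f(x) = x^2 - x - 1, eliminating the leading term at each step:
  leading term 2·x^2: subtract (2)·f(x) = 2·x^2 - 2·x - 2, leaving -4·x - 6
The degree is now < 2, so this is the remainder. Hence a · b ≡ -4·x - 6 in Q[x]/(f).

Final answer: a · b ≡ -4·x - 6 (mod f(x))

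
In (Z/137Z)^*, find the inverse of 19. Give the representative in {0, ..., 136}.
Apply the extended Euclidean algorithm to (137, 19), tracking rows (r, s, t) with s·137 + t·19 = r. Each division r_prev = q·r_cur + r_new produces the new row as (previous row) − q·(current row):
  row A: (137, 1, 0)   [1·137 + 0·19 = 137]
  row B: (19, 0, 1)   [0·137 + 1·19 = 19]
  137 = 7·19 + 4   → row C = row A − 7·row B = (4, 1, −7)   [check: 1·137 − 7·19 = 4]
  19 = 4·4 + 3   → row D = row B − 4·row C = (3, −4, 29)   [check: −4·137 + 29·19 = 3]
  4 = 1·3 + 1   → row E = row C − 1·row D = (1, 5, −36)   [check: 5·137 − 36·19 = 1]
  3 = 3·1 + 0   → remainder 0, stop. gcd = 1 (last nonzero row E).
The gcd is 1, so 19 is invertible mod 137. The last nonzero row gives 5·137 − 36·19 = 1, so t = −36. So 19^(−1) ≡ −36 ≡ 101 (mod 137). Verify: 19 · 101 = 1919 ≡ 1 (mod 137). ✓

Final answer: 19^(−1) ≡ 101 (mod 137)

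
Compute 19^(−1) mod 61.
Apply the extended Euclidean algorithm to (61, 19), tracking rows (r, s, t) with s·61 + t·19 = r. Each division r_prev = q·r_cur + r_new produces the new row as (previous row) − q·(current row):
  row A: (61, 1, 0)   [1·61 + 0·19 = 61]
  row B: (19, 0, 1)   [0·61 + 1·19 = 19]
  61 = 3·19 + 4   → row C = row A − 3·row B = (4, 1, −3)   [check: 1·61 − 3·19 = 4]
  19 = 4·4 + 3   → row D = row B − 4·row C = (3, −4, 13)   [check: −4·61 + 13·19 = 3]
  4 = 1·3 + 1   → row E = row C − 1·row D = (1, 5, −16)   [check: 5·61 − 16·19 = 1]
  3 = 3·1 + 0   → remainder 0, stop. gcd = 1 (last nonzero row E).
The gcd is 1, so 19 is invertible mod 61. The last nonzero row gives 5·61 − 16·19 = 1, so t = −16. So 19^(−1) ≡ −16 ≡ 45 (mod 61). Verify: 19 · 45 = 855 ≡ 1 (mod 61). ✓

Final answer: 19^(−1) ≡ 45 (mod 61)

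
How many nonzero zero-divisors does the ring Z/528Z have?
Z/528Z has 367 nonzero zero-divisors

In Z/528Z each nonzero element is either a unit (gcd with 528 is 1) or a zero-divisor (gcd > 1). The number of units is φ(528): factorise 528 = 2^4 · 3 · 11, so φ(528) = (2^4 − 2^3) · (3 − 1) · (11 − 1) = 8 · 2 · 10 = 160. The nonzero elements number 528 − 1 = 527. Hence the nonzero zero-divisors number 527 − 160 = 367.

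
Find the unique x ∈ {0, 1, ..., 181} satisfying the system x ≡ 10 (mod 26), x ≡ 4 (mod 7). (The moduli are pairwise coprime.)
The moduli 26, 7 are pairwise coprime, so by the CRT there is a unique solution mod 26·7 = 182.
Solve by successive substitution. Start with x ≡ 10 (mod 26).
  Combine with x ≡ 4 (mod 7): write x = 10 + 26·t and require 10 + 26·t ≡ 4 (mod 7), i.e. 26·t ≡ 4 − 10 ≡ 1 (mod 7). Since 26^(−1) ≡ 3 (mod 7) (26 ≡ 5 (mod 7)), t ≡ 3·1 ≡ 3 (mod 7). So x ≡ 10 + 26·3 = 88 (mod 182).
Unique solution in [0, 182): x = 88.

Final answer: x ≡ 88 (mod 182); the representative in [0, 182) is 88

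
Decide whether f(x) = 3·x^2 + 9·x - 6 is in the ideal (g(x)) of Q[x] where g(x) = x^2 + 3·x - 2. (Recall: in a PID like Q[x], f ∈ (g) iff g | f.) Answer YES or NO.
In Q[x] the ideal (g) consists of all multiples of g, so f ∈ (g) iff g | f, i.e. iff the remainder of f on division by g is 0. Divide f by g (g is monic, so eliminate the leading term of the running remainder at each step):
  leading term 3·x^2: subtract (3)·g(x) = 3·x^2 + 9·x - 6, leaving 0
The remainder is 0, so f(x) = g(x) · h(x) with h(x) = 3. Hence g | f, i.e. f ∈ (g).

Final answer: YES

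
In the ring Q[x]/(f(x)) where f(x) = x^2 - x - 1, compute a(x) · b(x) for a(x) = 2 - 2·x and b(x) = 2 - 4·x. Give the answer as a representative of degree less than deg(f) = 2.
First multiply in Q[x] without reducing: a · b = 8·x^2 - 12·x + 4. Now divide by f(x) = x^2 - x - 1, eliminating the leading term at each step:
  leading term 8·x^2: subtract (8)·f(x) = 8·x^2 - 8·x - 8, leaving 12 - 4·x
The degree is now < 2, so this is the remainder. Hence a · b ≡ 12 - 4·x in Q[x]/(f).

Final answer: a · b ≡ 12 - 4·x (mod f(x))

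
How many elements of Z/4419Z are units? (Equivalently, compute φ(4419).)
An element a ∈ Z/4419Z is a unit iff gcd(a, 4419) = 1, so the number of units is φ(4419). φ is multiplicative, with φ(p^e) = p^e − p^(e−1). Factorise 4419 = 3^2 · 491. Then
  φ(4419) = (3^2 − 3^1) · (491 − 1) = 6 · 490 = 2940.

Final answer: Z/4419Z has φ(4419) = 2940 units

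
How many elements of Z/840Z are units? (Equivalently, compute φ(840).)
An element a ∈ Z/840Z is a unit iff gcd(a, 840) = 1, so the number of units is φ(840). φ is multiplicative, with φ(p^e) = p^e − p^(e−1). Factorise 840 = 2^3 · 3 · 5 · 7. Then
  φ(840) = (2^3 − 2^2) · (3 − 1) · (5 − 1) · (7 − 1) = 4 · 2 · 4 · 6 = 192.

Final answer: Z/840Z has φ(840) = 192 units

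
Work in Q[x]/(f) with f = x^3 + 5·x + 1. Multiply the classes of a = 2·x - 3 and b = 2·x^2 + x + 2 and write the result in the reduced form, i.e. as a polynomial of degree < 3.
a · b ≡ -4·x^2 - 19·x - 10 (mod f(x))

First multiply in Q[x] without reducing: a · b = 4·x^3 - 4·x^2 + x - 6. Now divide by f(x) = x^3 + 5·x + 1, eliminating the leading term at each step:
  leading term 4·x^3: subtract (4)·f(x) = 4·x^3 + 20·x + 4, leaving -4·x^2 - 19·x - 10
The degree is now < 3, so this is the remainder. Hence a · b ≡ -4·x^2 - 19·x - 10 in Q[x]/(f).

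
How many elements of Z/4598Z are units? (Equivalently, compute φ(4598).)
Z/4598Z has φ(4598) = 1980 units

An element a ∈ Z/4598Z is a unit iff gcd(a, 4598) = 1, so the number of units is φ(4598). φ is multiplicative, with φ(p^e) = p^e − p^(e−1). Factorise 4598 = 2 · 11^2 · 19. Then
  φ(4598) = (2 − 1) · (11^2 − 11^1) · (19 − 1) = 1 · 110 · 18 = 1980.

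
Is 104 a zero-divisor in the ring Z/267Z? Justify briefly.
gcd(104, 267) = 1, so 104 is a unit in Z/267Z (it has a multiplicative inverse). A unit cannot be a zero-divisor: if 104·b ≡ 0 then multiplying both sides by 104^(−1) gives b ≡ 0. So 104 is not a zero-divisor.

Final answer: NO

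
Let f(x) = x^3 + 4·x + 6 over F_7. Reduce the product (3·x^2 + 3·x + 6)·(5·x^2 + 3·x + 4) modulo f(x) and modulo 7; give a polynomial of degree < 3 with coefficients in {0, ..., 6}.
a · b ≡ 5·x^2 + 5·x + 6 (mod f(x))

Multiply as integer polynomials: a · b = 15·x^4 + 24·x^3 + 51·x^2 + 30·x + 24. Reducing coefficients mod 7: a · b ≡ x^4 + 3·x^3 + 2·x^2 + 2·x + 3. Now divide by f(x) = x^3 + 4·x + 6 in F_7[x], eliminating the leading term at each step:
  leading term x^4: subtract (x)·f(x) = x^4 + 4·x^2 + 6·x, leaving 3·x^3 + 5·x^2 + 3·x + 3 (coefficients mod 7)
  leading term 3·x^3: subtract (3)·f(x) = 3·x^3 + 5·x + 4, leaving 5·x^2 + 5·x + 6 (coefficients mod 7)
The degree is now < 3, so this is the remainder. Hence a · b ≡ 5·x^2 + 5·x + 6 in F_7[x]/(f).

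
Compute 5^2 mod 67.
25

Use repeated squaring. Binary(2) = 10. Walk through the bits of the exponent 2 left-to-right: at each bit after the leading one, square the running value, then multiply by 5 if the bit is 1 (always reducing mod 67):
  bit 1 = 1 (leading): start with 5.
  bit 2 = 0: square 5^2 = 25 (mod 67).
Final value: 5^2 ≡ 25 (mod 67).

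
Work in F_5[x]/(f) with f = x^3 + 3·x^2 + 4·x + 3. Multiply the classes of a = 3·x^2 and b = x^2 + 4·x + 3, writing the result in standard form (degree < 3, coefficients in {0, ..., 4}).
a · b ≡ 3·x^2 + 4·x + 1 (mod f(x))

Multiply as integer polynomials: a · b = 3·x^4 + 12·x^3 + 9·x^2. Reducing coefficients mod 5: a · b ≡ 3·x^4 + 2·x^3 + 4·x^2. Now divide by f(x) = x^3 + 3·x^2 + 4·x + 3 in F_5[x], eliminating the leading term at each step:
  leading term 3·x^4: subtract (3·x)·f(x) = 3·x^4 + 4·x^3 + 2·x^2 + 4·x, leaving 3·x^3 + 2·x^2 + x (coefficients mod 5)
  leading term 3·x^3: subtract (3)·f(x) = 3·x^3 + 4·x^2 + 2·x + 4, leaving 3·x^2 + 4·x + 1 (coefficients mod 5)
The degree is now < 3, so this is the remainder. Hence a · b ≡ 3·x^2 + 4·x + 1 in F_5[x]/(f).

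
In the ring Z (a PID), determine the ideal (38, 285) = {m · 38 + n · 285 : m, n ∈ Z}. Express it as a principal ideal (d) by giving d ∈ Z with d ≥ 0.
(38, 285) = (19); d = 19

In the PID Z, (a, b) is generated by gcd(a, b). Compute gcd(285, 38) with the extended Euclidean algorithm, tracking rows (r, s, t) with s·285 + t·38 = r:
  row A: (285, 1, 0)   [1·285 + 0·38 = 285]
  row B: (38, 0, 1)   [0·285 + 1·38 = 38]
  285 = 7·38 + 19   → row C = row A − 7·row B = (19, 1, −7)   [check: 1·285 − 7·38 = 19]
  38 = 2·19 + 0   → remainder 0, stop. gcd = 19 (last nonzero row C).
So gcd(38, 285) = 19, with Bézout identity 1·285 − 7·38 = 19. Containment (⊇): the Bézout identity exhibits 19 as an element of (38, 285), giving (19) ⊆ (38, 285). Containment (⊆): since 19 | 38 and 19 | 285 (38 = 19·2, 285 = 19·15), every Z-linear combination of 38 and 285 is divisible by 19, so (38, 285) ⊆ (19). Therefore (38, 285) = (19), d = 19.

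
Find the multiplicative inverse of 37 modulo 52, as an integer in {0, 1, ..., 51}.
Apply the extended Euclidean algorithm to (52, 37), tracking rows (r, s, t) with s·52 + t·37 = r. Each division r_prev = q·r_cur + r_new produces the new row as (previous row) − q·(current row):
  row A: (52, 1, 0)   [1·52 + 0·37 = 52]
  row B: (37, 0, 1)   [0·52 + 1·37 = 37]
  52 = 1·37 + 15   → row C = row A − 1·row B = (15, 1, −1)   [check: 1·52 − 1·37 = 15]
  37 = 2·15 + 7   → row D = row B − 2·row C = (7, −2, 3)   [check: −2·52 + 3·37 = 7]
  15 = 2·7 + 1   → row E = row C − 2·row D = (1, 5, −7)   [check: 5·52 − 7·37 = 1]
  7 = 7·1 + 0   → remainder 0, stop. gcd = 1 (last nonzero row E).
The gcd is 1, so 37 is invertible mod 52. The last nonzero row gives 5·52 − 7·37 = 1, so t = −7. So 37^(−1) ≡ −7 ≡ 45 (mod 52). Verify: 37 · 45 = 1665 ≡ 1 (mod 52). ✓

Final answer: 37^(−1) ≡ 45 (mod 52)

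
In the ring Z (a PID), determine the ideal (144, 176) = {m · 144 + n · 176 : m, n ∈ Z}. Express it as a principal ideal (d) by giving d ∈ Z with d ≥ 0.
(144, 176) = (16); d = 16

In the PID Z, (a, b) is generated by gcd(a, b). Compute gcd(176, 144) with the extended Euclidean algorithm, tracking rows (r, s, t) with s·176 + t·144 = r:
  row A: (176, 1, 0)   [1·176 + 0·144 = 176]
  row B: (144, 0, 1)   [0·176 + 1·144 = 144]
  176 = 1·144 + 32   → row C = row A − 1·row B = (32, 1, −1)   [check: 1·176 − 1·144 = 32]
  144 = 4·32 + 16   → row D = row B − 4·row C = (16, −4, 5)   [check: −4·176 + 5·144 = 16]
  32 = 2·16 + 0   → remainder 0, stop. gcd = 16 (last nonzero row D).
So gcd(144, 176) = 16, with Bézout identity −4·176 + 5·144 = 16. Containment (⊇): the Bézout identity exhibits 16 as an element of (144, 176), giving (16) ⊆ (144, 176). Containment (⊆): since 16 | 144 and 16 | 176 (144 = 16·9, 176 = 16·11), every Z-linear combination of 144 and 176 is divisible by 16, so (144, 176) ⊆ (16). Therefore (144, 176) = (16), d = 16.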